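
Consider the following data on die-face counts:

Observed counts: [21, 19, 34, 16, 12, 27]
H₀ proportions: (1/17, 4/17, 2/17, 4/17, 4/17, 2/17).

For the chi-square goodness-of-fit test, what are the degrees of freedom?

df = k − 1 = 6 − 1 = 5

degrees of freedom = 5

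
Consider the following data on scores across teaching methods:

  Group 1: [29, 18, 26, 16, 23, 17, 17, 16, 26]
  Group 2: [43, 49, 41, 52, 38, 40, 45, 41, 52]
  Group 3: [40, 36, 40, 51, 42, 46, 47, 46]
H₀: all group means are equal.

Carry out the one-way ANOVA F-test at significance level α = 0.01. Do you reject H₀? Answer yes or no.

reject H₀: yes

Group means [20.89, 44.56, 43.50], grand mean 36.038
SSB = Σnᵢ(x̄ᵢ−x̄)² = 3163.850; SSW = ΣΣ(x−x̄ᵢ)² = 595.111
MSB = 3163.850/2 = 1581.9252; MSW = 595.111/23 = 25.8744
F = MSB/MSW = 61.1386
df = (2, 23)
p-value (upper-tail) = 0.00000
At α=0.01: p < α → reject H₀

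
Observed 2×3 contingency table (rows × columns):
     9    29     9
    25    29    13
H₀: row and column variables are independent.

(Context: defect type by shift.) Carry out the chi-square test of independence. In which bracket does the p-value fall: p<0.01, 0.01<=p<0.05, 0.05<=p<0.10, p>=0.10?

Row totals [47, 67], col totals [34, 58, 22], n=114
χ² = (9−14.02)²/14.02 + (29−23.91)²/23.91 + (9−9.07)²/9.07 + (25−19.98)²/19.98 + (29−34.09)²/34.09 + (13−12.93)²/12.93 = 4.8987
df = 2
p-value (upper-tail) = 0.08635
→ bracket: 0.05<=p<0.10

p-value bracket: 0.05<=p<0.10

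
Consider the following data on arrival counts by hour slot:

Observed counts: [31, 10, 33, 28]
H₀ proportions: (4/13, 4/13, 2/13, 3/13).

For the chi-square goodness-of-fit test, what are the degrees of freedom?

degrees of freedom = 3

df = k − 1 = 4 − 1 = 3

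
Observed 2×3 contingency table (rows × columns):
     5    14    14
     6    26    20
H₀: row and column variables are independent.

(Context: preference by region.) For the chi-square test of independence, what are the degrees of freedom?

df = (r−1)(c−1) = (2−1)·(3−1) = 2

degrees of freedom = 2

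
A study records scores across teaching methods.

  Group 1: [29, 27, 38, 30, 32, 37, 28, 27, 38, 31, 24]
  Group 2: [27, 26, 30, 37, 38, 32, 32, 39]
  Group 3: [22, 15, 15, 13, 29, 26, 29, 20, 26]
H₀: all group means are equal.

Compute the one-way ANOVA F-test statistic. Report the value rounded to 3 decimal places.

Group means [31.00, 32.62, 21.67], grand mean 28.464
SSB = Σnᵢ(x̄ᵢ−x̄)² = 625.089; SSW = ΣΣ(x−x̄ᵢ)² = 713.875
MSB = 625.089/2 = 312.5446; MSW = 713.875/25 = 28.5550
F = MSB/MSW = 10.9454
df = (2, 25)

test statistic = 10.945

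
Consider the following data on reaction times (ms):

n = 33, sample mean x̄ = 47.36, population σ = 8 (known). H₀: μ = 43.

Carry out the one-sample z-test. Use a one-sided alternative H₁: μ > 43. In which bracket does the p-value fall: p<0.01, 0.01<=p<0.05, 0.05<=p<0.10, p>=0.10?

p-value bracket: p<0.01

SE = σ/√n = 8/√33 = 1.3926
z = (x̄−μ₀)/SE = (47.36−43)/1.3926 = 3.1308
p-value (one-sided, H₁ greater) = 0.00087
→ bracket: p<0.01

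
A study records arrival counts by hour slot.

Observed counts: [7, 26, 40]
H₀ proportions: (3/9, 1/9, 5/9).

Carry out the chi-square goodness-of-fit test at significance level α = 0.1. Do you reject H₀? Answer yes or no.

n = 73; E_i = n·p_i = [24.33, 8.11, 40.56]
χ² = (7−24.33)²/24.33 + (26−8.11)²/8.11 + (40−40.56)²/40.56 = 51.8082
df = 2
p-value (upper-tail) = 0.00000
At α=0.1: p < α → reject H₀

reject H₀: yes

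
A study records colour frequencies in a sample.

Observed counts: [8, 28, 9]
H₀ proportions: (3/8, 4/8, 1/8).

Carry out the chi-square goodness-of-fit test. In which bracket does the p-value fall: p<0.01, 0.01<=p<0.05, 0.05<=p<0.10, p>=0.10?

p-value bracket: 0.01<=p<0.05

n = 45; E_i = n·p_i = [16.88, 22.50, 5.62]
χ² = (8−16.88)²/16.88 + (28−22.50)²/22.50 + (9−5.62)²/5.62 = 8.0370
df = 2
p-value (upper-tail) = 0.01798
→ bracket: 0.01<=p<0.05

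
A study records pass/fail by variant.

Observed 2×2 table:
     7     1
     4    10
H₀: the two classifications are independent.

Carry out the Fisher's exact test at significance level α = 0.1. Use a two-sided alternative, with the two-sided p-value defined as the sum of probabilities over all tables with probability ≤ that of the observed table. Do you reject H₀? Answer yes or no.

Margins: r₁=8, r₂=14, c₁=11, c₂=11, n=22
p_obs = C(8,7)·C(14,4)/C(22,11); sum pmf over tables with pmf ≤ p_obs
p-value (two-sided) = 0.02374
At α=0.1: p < α → reject H₀

reject H₀: yes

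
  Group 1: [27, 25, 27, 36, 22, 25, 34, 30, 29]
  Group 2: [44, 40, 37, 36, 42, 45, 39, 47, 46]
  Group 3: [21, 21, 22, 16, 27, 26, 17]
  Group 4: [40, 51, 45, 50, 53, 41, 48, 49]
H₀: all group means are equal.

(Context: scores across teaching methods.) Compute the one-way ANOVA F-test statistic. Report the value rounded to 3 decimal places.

Group means [28.33, 41.78, 21.43, 47.12], grand mean 35.091
SSB = Σnᵢ(x̄ᵢ−x̄)² = 3278.582; SSW = ΣΣ(x−x̄ᵢ)² = 544.145
MSB = 3278.582/3 = 1092.8608; MSW = 544.145/29 = 18.7636
F = MSB/MSW = 58.2436
df = (3, 29)

test statistic = 58.244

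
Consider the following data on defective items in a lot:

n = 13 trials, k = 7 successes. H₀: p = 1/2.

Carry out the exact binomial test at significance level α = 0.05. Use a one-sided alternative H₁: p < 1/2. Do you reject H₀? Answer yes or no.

reject H₀: no

Exact binomial: n=13, k=7, p₀=1/2=0.5000
P(X≤7) from Σ C(n,i)·p₀^i·(1−p₀)^(n−i)
p-value (one-sided, H₁ less) = 0.70947
At α=0.05: p ≥ α → fail to reject H₀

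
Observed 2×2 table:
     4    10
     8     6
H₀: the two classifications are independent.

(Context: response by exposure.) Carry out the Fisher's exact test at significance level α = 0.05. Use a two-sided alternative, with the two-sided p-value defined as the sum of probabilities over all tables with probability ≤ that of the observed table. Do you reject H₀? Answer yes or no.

reject H₀: no

Margins: r₁=14, r₂=14, c₁=12, c₂=16, n=28
p_obs = C(14,4)·C(14,8)/C(28,12); sum pmf over tables with pmf ≤ p_obs
p-value (two-sided) = 0.25186
At α=0.05: p ≥ α → fail to reject H₀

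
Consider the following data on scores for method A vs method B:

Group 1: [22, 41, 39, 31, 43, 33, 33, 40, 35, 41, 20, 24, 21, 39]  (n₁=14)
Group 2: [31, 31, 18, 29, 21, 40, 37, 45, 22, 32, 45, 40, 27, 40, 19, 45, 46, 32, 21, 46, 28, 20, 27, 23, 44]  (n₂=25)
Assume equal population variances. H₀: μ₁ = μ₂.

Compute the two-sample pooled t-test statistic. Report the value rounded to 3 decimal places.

x̄₁=33.000, s₁=8.190, n₁=14
x̄₂=32.360, s₂=9.716, n₂=25
s_p² = [13·8.190² + 24·9.716²]/37 = 84.8043
SE = √(s_p²·(1/14+1/25)) = 3.0740
t = (33.000−32.360)/3.0740 = 0.2082
df = 37

test statistic = 0.208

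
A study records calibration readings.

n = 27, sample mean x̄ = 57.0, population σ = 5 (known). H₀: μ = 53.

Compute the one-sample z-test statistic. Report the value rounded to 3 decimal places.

test statistic = 4.157

SE = σ/√n = 5/√27 = 0.9623
z = (x̄−μ₀)/SE = (57.0−53)/0.9623 = 4.1569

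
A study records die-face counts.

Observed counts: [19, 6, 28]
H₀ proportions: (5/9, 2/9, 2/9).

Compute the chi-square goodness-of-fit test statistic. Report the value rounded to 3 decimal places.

test statistic = 28.883

n = 53; E_i = n·p_i = [29.44, 11.78, 11.78]
χ² = (19−29.44)²/29.44 + (6−11.78)²/11.78 + (28−11.78)²/11.78 = 28.8830
df = 2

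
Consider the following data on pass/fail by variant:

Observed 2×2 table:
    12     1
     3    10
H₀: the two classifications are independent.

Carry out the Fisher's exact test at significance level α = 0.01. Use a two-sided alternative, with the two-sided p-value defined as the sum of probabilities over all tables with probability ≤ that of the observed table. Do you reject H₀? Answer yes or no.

reject H₀: yes

Margins: r₁=13, r₂=13, c₁=15, c₂=11, n=26
p_obs = C(13,12)·C(13,3)/C(26,15); sum pmf over tables with pmf ≤ p_obs
p-value (two-sided) = 0.00098
At α=0.01: p < α → reject H₀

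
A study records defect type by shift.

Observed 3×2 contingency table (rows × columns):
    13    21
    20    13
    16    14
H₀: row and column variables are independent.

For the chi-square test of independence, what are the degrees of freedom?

degrees of freedom = 2

df = (r−1)(c−1) = (3−1)·(2−1) = 2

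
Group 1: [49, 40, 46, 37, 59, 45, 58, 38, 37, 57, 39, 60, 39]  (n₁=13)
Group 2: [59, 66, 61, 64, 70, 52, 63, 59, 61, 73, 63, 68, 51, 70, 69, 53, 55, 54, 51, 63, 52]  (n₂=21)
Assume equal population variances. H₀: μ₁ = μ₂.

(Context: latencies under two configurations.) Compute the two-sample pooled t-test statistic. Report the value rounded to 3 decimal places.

x̄₁=46.462, s₁=9.116, n₁=13
x̄₂=60.810, s₂=7.012, n₂=21
s_p² = [12·9.116² + 20·7.012²]/32 = 61.8897
SE = √(s_p²·(1/13+1/21)) = 2.7763
t = (46.462−60.810)/2.7763 = -5.1680
df = 32

test statistic = -5.168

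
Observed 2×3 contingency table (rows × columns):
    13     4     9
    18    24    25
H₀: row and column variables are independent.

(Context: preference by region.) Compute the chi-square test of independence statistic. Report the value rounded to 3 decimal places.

test statistic = 5.643

Row totals [26, 67], col totals [31, 28, 34], n=93
χ² = (13−8.67)²/8.67 + (4−7.83)²/7.83 + (9−9.51)²/9.51 + (18−22.33)²/22.33 + (24−20.17)²/20.17 + (25−24.49)²/24.49 = 5.6431
df = 2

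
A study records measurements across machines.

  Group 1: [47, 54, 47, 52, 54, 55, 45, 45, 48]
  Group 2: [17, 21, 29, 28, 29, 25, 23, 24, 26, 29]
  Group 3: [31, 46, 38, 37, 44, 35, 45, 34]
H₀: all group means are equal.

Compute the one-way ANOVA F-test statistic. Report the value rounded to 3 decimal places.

Group means [49.67, 25.10, 38.75], grand mean 37.333
SSB = Σnᵢ(x̄ᵢ−x̄)² = 2881.600; SSW = ΣΣ(x−x̄ᵢ)² = 494.400
MSB = 2881.600/2 = 1440.8000; MSW = 494.400/24 = 20.6000
F = MSB/MSW = 69.9417
df = (2, 24)

test statistic = 69.942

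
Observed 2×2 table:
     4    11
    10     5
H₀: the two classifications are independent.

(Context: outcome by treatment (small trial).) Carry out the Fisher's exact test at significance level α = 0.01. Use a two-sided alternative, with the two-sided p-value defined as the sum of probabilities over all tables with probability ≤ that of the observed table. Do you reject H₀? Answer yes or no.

reject H₀: no

Margins: r₁=15, r₂=15, c₁=14, c₂=16, n=30
p_obs = C(15,4)·C(15,10)/C(30,14); sum pmf over tables with pmf ≤ p_obs
p-value (two-sided) = 0.06560
At α=0.01: p ≥ α → fail to reject H₀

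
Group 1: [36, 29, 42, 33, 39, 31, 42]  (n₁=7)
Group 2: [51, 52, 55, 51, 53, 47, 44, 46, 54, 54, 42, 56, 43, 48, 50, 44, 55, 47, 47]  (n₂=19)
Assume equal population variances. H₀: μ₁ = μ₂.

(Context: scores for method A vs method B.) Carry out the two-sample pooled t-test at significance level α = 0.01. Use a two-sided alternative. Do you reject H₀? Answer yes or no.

reject H₀: yes

x̄₁=36.000, s₁=5.228, n₁=7
x̄₂=49.421, s₂=4.464, n₂=19
s_p² = [6·5.228² + 18·4.464²]/24 = 21.7763
SE = √(s_p²·(1/7+1/19)) = 2.0633
t = (36.000−49.421)/2.0633 = -6.5048
df = 24
p-value (two-sided) = 0.00000
At α=0.01: p < α → reject H₀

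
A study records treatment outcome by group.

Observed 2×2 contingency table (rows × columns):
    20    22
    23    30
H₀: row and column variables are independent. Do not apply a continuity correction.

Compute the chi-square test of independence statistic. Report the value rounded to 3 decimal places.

test statistic = 0.169

Row totals [42, 53], col totals [43, 52], n=95
χ² = (20−19.01)²/19.01 + (22−22.99)²/22.99 + (23−23.99)²/23.99 + (30−29.01)²/29.01 = 0.1686
df = 1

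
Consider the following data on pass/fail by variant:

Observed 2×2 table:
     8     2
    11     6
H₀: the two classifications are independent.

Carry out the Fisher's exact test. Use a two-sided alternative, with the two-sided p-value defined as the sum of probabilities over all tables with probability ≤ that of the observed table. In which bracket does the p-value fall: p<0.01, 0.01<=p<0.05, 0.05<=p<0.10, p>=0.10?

p-value bracket: p>=0.10

Margins: r₁=10, r₂=17, c₁=19, c₂=8, n=27
p_obs = C(10,8)·C(17,11)/C(27,19); sum pmf over tables with pmf ≤ p_obs
p-value (two-sided) = 0.66552
→ bracket: p>=0.10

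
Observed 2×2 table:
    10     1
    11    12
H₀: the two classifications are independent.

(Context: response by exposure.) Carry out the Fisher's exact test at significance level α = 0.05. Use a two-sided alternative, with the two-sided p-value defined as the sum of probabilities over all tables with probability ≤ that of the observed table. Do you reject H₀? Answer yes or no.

reject H₀: yes

Margins: r₁=11, r₂=23, c₁=21, c₂=13, n=34
p_obs = C(11,10)·C(23,11)/C(34,21); sum pmf over tables with pmf ≤ p_obs
p-value (two-sided) = 0.02379
At α=0.05: p < α → reject H₀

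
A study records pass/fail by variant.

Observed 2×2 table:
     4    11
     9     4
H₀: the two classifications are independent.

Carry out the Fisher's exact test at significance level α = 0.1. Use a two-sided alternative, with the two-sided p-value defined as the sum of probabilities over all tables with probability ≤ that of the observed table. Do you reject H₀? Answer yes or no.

Margins: r₁=15, r₂=13, c₁=13, c₂=15, n=28
p_obs = C(15,4)·C(13,9)/C(28,13); sum pmf over tables with pmf ≤ p_obs
p-value (two-sided) = 0.05571
At α=0.1: p < α → reject H₀

reject H₀: yes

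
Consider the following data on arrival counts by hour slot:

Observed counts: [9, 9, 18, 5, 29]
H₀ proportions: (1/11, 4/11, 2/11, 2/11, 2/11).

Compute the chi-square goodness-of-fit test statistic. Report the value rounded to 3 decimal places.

n = 70; E_i = n·p_i = [6.36, 25.45, 12.73, 12.73, 12.73]
χ² = (9−6.36)²/6.36 + (9−25.45)²/25.45 + (18−12.73)²/12.73 + (5−12.73)²/12.73 + (29−12.73)²/12.73 = 39.4107
df = 4

test statistic = 39.411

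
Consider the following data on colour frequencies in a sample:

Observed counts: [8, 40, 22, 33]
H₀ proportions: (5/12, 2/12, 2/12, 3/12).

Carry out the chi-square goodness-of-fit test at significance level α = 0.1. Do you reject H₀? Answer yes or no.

n = 103; E_i = n·p_i = [42.92, 17.17, 17.17, 25.75]
χ² = (8−42.92)²/42.92 + (40−17.17)²/17.17 + (22−17.17)²/17.17 + (33−25.75)²/25.75 = 62.1806
df = 3
p-value (upper-tail) = 0.00000
At α=0.1: p < α → reject H₀

reject H₀: yes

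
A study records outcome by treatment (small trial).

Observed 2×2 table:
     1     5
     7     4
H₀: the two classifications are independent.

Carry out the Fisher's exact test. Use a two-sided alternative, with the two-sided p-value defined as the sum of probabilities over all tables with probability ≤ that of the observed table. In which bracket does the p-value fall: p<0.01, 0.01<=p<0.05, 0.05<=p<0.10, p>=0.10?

Margins: r₁=6, r₂=11, c₁=8, c₂=9, n=17
p_obs = C(6,1)·C(11,7)/C(17,8); sum pmf over tables with pmf ≤ p_obs
p-value (two-sided) = 0.13122
→ bracket: p>=0.10

p-value bracket: p>=0.10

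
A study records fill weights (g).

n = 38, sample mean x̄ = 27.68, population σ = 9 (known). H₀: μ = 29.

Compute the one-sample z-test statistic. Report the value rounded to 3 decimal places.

test statistic = -0.904

SE = σ/√n = 9/√38 = 1.4600
z = (x̄−μ₀)/SE = (27.68−29)/1.4600 = -0.9041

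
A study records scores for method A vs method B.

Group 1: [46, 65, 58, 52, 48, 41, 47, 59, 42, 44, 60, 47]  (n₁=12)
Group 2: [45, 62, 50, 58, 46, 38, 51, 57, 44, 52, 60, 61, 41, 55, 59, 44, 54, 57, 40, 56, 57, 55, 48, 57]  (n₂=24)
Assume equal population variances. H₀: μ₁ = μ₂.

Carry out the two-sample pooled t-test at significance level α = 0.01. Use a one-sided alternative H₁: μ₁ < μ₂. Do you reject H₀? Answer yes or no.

x̄₁=50.750, s₁=7.899, n₁=12
x̄₂=51.958, s₂=7.111, n₂=24
s_p² = [11·7.899² + 23·7.111²]/34 = 54.3885
SE = √(s_p²·(1/12+1/24)) = 2.6074
t = (50.750−51.958)/2.6074 = -0.4634
df = 34
p-value (one-sided, H₁ less) = 0.32301
At α=0.01: p ≥ α → fail to reject H₀

reject H₀: no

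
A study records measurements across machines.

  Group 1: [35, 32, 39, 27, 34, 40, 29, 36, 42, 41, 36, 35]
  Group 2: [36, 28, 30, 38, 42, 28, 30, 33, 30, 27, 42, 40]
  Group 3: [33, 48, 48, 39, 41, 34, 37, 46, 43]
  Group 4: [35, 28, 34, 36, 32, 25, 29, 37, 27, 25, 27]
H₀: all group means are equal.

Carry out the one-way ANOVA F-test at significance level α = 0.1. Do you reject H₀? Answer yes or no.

Group means [35.50, 33.67, 41.00, 30.45], grand mean 34.864
SSB = Σnᵢ(x̄ᵢ−x̄)² = 574.788; SSW = ΣΣ(x−x̄ᵢ)² = 1048.394
MSB = 574.788/3 = 191.5960; MSW = 1048.394/40 = 26.2098
F = MSB/MSW = 7.3101
df = (3, 40)
p-value (upper-tail) = 0.00051
At α=0.1: p < α → reject H₀

reject H₀: yes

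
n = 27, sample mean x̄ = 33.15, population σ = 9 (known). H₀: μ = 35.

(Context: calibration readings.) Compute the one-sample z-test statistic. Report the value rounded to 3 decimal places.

SE = σ/√n = 9/√27 = 1.7321
z = (x̄−μ₀)/SE = (33.15−35)/1.7321 = -1.0681

test statistic = -1.068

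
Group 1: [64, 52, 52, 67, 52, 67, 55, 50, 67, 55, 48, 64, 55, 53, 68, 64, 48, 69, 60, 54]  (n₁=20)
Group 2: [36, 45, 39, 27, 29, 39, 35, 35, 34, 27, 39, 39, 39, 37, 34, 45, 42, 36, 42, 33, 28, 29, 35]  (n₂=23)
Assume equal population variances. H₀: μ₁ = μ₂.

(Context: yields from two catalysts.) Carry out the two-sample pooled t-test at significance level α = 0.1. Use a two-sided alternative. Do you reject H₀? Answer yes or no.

reject H₀: yes

x̄₁=58.200, s₁=7.310, n₁=20
x̄₂=35.826, s₂=5.323, n₂=23
s_p² = [19·7.310² + 22·5.323²]/41 = 39.9635
SE = √(s_p²·(1/20+1/23)) = 1.9328
t = (58.200−35.826)/1.9328 = 11.5759
df = 41
p-value (two-sided) = 0.00000
At α=0.1: p < α → reject H₀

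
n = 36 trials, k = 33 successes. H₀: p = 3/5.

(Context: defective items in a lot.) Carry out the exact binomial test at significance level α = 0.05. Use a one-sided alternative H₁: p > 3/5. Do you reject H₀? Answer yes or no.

reject H₀: yes

Exact binomial: n=36, k=33, p₀=3/5=0.6000
P(X≥33) from Σ C(n,i)·p₀^i·(1−p₀)^(n−i)
p-value (one-sided, H₁ greater) = 0.00002
At α=0.05: p < α → reject H₀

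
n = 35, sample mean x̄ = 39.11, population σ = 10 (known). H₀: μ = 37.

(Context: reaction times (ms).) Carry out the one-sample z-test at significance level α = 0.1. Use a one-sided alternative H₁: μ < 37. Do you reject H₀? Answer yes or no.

SE = σ/√n = 10/√35 = 1.6903
z = (x̄−μ₀)/SE = (39.11−37)/1.6903 = 1.2483
p-value (one-sided, H₁ less) = 0.89404
At α=0.1: p ≥ α → fail to reject H₀

reject H₀: no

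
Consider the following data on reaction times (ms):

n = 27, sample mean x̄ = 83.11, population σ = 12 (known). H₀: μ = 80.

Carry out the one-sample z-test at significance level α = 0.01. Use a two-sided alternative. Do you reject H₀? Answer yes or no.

reject H₀: no

SE = σ/√n = 12/√27 = 2.3094
z = (x̄−μ₀)/SE = (83.11−80)/2.3094 = 1.3467
p-value (two-sided) = 0.17809
At α=0.01: p ≥ α → fail to reject H₀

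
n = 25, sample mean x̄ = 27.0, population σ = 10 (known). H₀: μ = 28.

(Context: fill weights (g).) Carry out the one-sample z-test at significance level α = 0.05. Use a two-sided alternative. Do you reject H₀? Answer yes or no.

reject H₀: no

SE = σ/√n = 10/√25 = 2.0000
z = (x̄−μ₀)/SE = (27.0−28)/2.0000 = -0.5000
p-value (two-sided) = 0.61708
At α=0.05: p ≥ α → fail to reject H₀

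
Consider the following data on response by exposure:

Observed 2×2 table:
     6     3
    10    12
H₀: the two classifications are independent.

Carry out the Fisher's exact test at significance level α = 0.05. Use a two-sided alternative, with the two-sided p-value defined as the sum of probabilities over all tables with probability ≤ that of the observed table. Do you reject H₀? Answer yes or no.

Margins: r₁=9, r₂=22, c₁=16, c₂=15, n=31
p_obs = C(9,6)·C(22,10)/C(31,16); sum pmf over tables with pmf ≤ p_obs
p-value (two-sided) = 0.43315
At α=0.05: p ≥ α → fail to reject H₀

reject H₀: no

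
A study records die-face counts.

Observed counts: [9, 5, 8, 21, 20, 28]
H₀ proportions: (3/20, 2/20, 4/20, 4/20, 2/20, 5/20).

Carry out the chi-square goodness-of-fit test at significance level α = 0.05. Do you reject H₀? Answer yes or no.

reject H₀: yes

n = 91; E_i = n·p_i = [13.65, 9.10, 18.20, 18.20, 9.10, 22.75]
χ² = (9−13.65)²/13.65 + (5−9.10)²/9.10 + (8−18.20)²/18.20 + (21−18.20)²/18.20 + (20−9.10)²/9.10 + (28−22.75)²/22.75 = 23.8462
df = 5
p-value (upper-tail) = 0.00023
At α=0.05: p < α → reject H₀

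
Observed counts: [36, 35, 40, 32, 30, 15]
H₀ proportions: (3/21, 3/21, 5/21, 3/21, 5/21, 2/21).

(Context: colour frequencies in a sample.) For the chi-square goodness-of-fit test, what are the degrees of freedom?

degrees of freedom = 5

df = k − 1 = 6 − 1 = 5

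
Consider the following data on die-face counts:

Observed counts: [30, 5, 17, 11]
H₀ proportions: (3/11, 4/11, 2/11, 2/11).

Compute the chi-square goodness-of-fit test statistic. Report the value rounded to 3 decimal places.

test statistic = 26.266

n = 63; E_i = n·p_i = [17.18, 22.91, 11.45, 11.45]
χ² = (30−17.18)²/17.18 + (5−22.91)²/22.91 + (17−11.45)²/11.45 + (11−11.45)²/11.45 = 26.2659
df = 3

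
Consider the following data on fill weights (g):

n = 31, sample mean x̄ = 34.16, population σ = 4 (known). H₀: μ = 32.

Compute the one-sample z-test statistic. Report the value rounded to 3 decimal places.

test statistic = 3.007

SE = σ/√n = 4/√31 = 0.7184
z = (x̄−μ₀)/SE = (34.16−32)/0.7184 = 3.0066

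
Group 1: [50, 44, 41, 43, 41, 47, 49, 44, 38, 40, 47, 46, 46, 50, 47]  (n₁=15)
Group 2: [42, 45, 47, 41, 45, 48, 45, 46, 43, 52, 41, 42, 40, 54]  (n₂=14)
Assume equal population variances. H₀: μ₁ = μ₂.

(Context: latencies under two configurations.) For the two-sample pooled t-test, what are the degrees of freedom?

degrees of freedom = 27

df = n₁ + n₂ − 2 = 15 + 14 − 2 = 27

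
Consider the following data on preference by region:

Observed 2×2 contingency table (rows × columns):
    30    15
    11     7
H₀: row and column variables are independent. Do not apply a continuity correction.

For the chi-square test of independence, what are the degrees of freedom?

degrees of freedom = 1

df = (r−1)(c−1) = (2−1)·(2−1) = 1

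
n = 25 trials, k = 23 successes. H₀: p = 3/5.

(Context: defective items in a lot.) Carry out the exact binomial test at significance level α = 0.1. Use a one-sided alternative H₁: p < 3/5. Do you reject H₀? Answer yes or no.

Exact binomial: n=25, k=23, p₀=3/5=0.6000
P(X≤23) from Σ C(n,i)·p₀^i·(1−p₀)^(n−i)
p-value (one-sided, H₁ less) = 0.99995
At α=0.1: p ≥ α → fail to reject H₀

reject H₀: no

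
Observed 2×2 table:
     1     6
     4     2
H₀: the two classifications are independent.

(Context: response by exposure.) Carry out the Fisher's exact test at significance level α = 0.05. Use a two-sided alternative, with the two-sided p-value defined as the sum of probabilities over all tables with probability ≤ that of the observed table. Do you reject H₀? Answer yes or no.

Margins: r₁=7, r₂=6, c₁=5, c₂=8, n=13
p_obs = C(7,1)·C(6,4)/C(13,5); sum pmf over tables with pmf ≤ p_obs
p-value (two-sided) = 0.10256
At α=0.05: p ≥ α → fail to reject H₀

reject H₀: no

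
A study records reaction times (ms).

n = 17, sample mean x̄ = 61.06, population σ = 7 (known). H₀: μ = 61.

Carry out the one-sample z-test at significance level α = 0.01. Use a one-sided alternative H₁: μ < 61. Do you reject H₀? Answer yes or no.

reject H₀: no

SE = σ/√n = 7/√17 = 1.6977
z = (x̄−μ₀)/SE = (61.06−61)/1.6977 = 0.0353
p-value (one-sided, H₁ less) = 0.51410
At α=0.01: p ≥ α → fail to reject H₀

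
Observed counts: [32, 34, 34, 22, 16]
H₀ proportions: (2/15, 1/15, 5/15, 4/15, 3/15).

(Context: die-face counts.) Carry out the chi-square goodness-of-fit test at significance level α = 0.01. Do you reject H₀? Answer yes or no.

n = 138; E_i = n·p_i = [18.40, 9.20, 46.00, 36.80, 27.60]
χ² = (32−18.40)²/18.40 + (34−9.20)²/9.20 + (34−46.00)²/46.00 + (22−36.80)²/36.80 + (16−27.60)²/27.60 = 90.8623
df = 4
p-value (upper-tail) = 0.00000
At α=0.01: p < α → reject H₀

reject H₀: yes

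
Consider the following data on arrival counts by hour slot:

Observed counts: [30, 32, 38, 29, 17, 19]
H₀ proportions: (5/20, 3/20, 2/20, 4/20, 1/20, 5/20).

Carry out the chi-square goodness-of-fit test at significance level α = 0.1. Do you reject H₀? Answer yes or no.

n = 165; E_i = n·p_i = [41.25, 24.75, 16.50, 33.00, 8.25, 41.25]
χ² = (30−41.25)²/41.25 + (32−24.75)²/24.75 + (38−16.50)²/16.50 + (29−33.00)²/33.00 + (17−8.25)²/8.25 + (19−41.25)²/41.25 = 54.9737
df = 5
p-value (upper-tail) = 0.00000
At α=0.1: p < α → reject H₀

reject H₀: yes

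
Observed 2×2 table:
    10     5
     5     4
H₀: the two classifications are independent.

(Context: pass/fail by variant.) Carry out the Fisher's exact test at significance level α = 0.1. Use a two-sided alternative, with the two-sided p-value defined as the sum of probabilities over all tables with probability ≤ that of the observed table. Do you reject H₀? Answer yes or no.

Margins: r₁=15, r₂=9, c₁=15, c₂=9, n=24
p_obs = C(15,10)·C(9,5)/C(24,15); sum pmf over tables with pmf ≤ p_obs
p-value (two-sided) = 0.67846
At α=0.1: p ≥ α → fail to reject H₀

reject H₀: no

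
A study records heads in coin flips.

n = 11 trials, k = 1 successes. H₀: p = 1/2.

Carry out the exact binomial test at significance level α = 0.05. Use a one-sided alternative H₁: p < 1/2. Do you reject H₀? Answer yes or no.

reject H₀: yes

Exact binomial: n=11, k=1, p₀=1/2=0.5000
P(X≤1) from Σ C(n,i)·p₀^i·(1−p₀)^(n−i)
p-value (one-sided, H₁ less) = 0.00586
At α=0.05: p < α → reject H₀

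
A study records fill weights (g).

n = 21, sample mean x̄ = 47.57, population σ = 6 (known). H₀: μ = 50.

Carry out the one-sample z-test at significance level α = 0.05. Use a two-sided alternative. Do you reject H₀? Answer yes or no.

SE = σ/√n = 6/√21 = 1.3093
z = (x̄−μ₀)/SE = (47.57−50)/1.3093 = -1.8559
p-value (two-sided) = 0.06346
At α=0.05: p ≥ α → fail to reject H₀

reject H₀: no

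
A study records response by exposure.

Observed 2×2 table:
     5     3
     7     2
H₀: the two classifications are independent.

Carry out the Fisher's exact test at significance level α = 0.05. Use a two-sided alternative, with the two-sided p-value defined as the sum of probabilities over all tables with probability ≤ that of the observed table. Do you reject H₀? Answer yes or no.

reject H₀: no

Margins: r₁=8, r₂=9, c₁=12, c₂=5, n=17
p_obs = C(8,5)·C(9,7)/C(17,12); sum pmf over tables with pmf ≤ p_obs
p-value (two-sided) = 0.61991
At α=0.05: p ≥ α → fail to reject H₀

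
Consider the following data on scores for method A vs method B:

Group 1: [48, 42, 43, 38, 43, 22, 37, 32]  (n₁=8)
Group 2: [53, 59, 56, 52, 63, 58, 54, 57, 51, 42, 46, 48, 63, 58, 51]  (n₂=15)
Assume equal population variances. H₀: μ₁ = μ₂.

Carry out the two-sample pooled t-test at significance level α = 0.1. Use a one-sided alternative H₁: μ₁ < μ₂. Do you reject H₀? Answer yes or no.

x̄₁=38.125, s₁=8.097, n₁=8
x̄₂=54.067, s₂=5.970, n₂=15
s_p² = [7·8.097² + 14·5.970²]/21 = 45.6099
SE = √(s_p²·(1/8+1/15)) = 2.9567
t = (38.125−54.067)/2.9567 = -5.3918
df = 21
p-value (one-sided, H₁ less) = 0.00001
At α=0.1: p < α → reject H₀

reject H₀: yes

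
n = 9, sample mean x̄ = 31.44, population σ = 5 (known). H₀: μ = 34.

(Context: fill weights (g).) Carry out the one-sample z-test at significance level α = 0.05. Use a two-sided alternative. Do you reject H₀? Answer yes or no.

reject H₀: no

SE = σ/√n = 5/√9 = 1.6667
z = (x̄−μ₀)/SE = (31.44−34)/1.6667 = -1.5360
p-value (two-sided) = 0.12454
At α=0.05: p ≥ α → fail to reject H₀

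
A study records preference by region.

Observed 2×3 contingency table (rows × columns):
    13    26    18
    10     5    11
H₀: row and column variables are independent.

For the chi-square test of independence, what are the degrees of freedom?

degrees of freedom = 2

df = (r−1)(c−1) = (2−1)·(3−1) = 2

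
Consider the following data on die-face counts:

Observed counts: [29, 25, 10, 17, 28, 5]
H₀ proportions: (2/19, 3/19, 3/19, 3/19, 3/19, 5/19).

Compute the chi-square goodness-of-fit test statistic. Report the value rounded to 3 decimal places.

n = 114; E_i = n·p_i = [12.00, 18.00, 18.00, 18.00, 18.00, 30.00]
χ² = (29−12.00)²/12.00 + (25−18.00)²/18.00 + (10−18.00)²/18.00 + (17−18.00)²/18.00 + (28−18.00)²/18.00 + (5−30.00)²/30.00 = 56.8056
df = 5

test statistic = 56.806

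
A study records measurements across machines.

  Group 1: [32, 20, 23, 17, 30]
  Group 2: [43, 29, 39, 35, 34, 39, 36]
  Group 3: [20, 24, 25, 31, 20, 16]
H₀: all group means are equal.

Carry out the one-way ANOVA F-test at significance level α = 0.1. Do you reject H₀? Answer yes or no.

Group means [24.40, 36.43, 22.67], grand mean 28.500
SSB = Σnᵢ(x̄ᵢ−x̄)² = 728.252; SSW = ΣΣ(x−x̄ᵢ)² = 420.248
MSB = 728.252/2 = 364.1262; MSW = 420.248/15 = 28.0165
F = MSB/MSW = 12.9968
df = (2, 15)
p-value (upper-tail) = 0.00053
At α=0.1: p < α → reject H₀

reject H₀: yes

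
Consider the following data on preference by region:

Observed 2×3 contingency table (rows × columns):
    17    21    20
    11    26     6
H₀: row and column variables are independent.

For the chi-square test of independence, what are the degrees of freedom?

df = (r−1)(c−1) = (2−1)·(3−1) = 2

degrees of freedom = 2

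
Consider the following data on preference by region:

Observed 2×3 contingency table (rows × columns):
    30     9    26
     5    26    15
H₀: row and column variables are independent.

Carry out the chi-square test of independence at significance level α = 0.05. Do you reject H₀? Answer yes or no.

reject H₀: yes

Row totals [65, 46], col totals [35, 35, 41], n=111
χ² = (30−20.50)²/20.50 + (9−20.50)²/20.50 + (26−24.01)²/24.01 + (5−14.50)²/14.50 + (26−14.50)²/14.50 + (15−16.99)²/16.99 = 26.5924
df = 2
p-value (upper-tail) = 0.00000
At α=0.05: p < α → reject H₀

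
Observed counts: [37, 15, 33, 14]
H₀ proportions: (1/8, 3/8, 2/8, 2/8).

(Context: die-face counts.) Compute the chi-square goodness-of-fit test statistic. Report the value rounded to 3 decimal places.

test statistic = 69.606

n = 99; E_i = n·p_i = [12.38, 37.12, 24.75, 24.75]
χ² = (37−12.38)²/12.38 + (15−37.12)²/37.12 + (33−24.75)²/24.75 + (14−24.75)²/24.75 = 69.6061
df = 3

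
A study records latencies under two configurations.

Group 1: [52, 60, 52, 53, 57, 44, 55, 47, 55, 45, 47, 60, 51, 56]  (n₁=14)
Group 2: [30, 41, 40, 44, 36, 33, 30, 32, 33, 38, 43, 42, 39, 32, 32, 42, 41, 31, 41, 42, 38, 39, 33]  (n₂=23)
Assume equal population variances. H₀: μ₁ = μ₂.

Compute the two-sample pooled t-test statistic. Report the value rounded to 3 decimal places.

x̄₁=52.429, s₁=5.185, n₁=14
x̄₂=37.043, s₂=4.695, n₂=23
s_p² = [13·5.185² + 22·4.695²]/35 = 23.8396
SE = √(s_p²·(1/14+1/23)) = 1.6551
t = (52.429−37.043)/1.6551 = 9.2956
df = 35

test statistic = 9.296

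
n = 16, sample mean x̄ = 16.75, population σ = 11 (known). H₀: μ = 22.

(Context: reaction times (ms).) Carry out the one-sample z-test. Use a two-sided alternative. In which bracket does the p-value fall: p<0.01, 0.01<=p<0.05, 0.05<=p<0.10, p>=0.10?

p-value bracket: 0.05<=p<0.10

SE = σ/√n = 11/√16 = 2.7500
z = (x̄−μ₀)/SE = (16.75−22)/2.7500 = -1.9091
p-value (two-sided) = 0.05625
→ bracket: 0.05<=p<0.10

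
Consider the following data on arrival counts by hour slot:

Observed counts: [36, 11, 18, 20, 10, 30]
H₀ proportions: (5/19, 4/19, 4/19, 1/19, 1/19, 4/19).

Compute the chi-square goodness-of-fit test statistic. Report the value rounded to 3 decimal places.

n = 125; E_i = n·p_i = [32.89, 26.32, 26.32, 6.58, 6.58, 26.32]
χ² = (36−32.89)²/32.89 + (11−26.32)²/26.32 + (18−26.32)²/26.32 + (20−6.58)²/6.58 + (10−6.58)²/6.58 + (30−26.32)²/26.32 = 41.5084
df = 5

test statistic = 41.508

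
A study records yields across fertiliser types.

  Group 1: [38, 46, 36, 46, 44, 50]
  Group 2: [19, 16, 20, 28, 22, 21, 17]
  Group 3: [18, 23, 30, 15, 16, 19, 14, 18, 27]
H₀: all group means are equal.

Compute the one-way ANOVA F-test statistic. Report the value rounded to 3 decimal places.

Group means [43.33, 20.43, 20.00], grand mean 26.500
SSB = Σnᵢ(x̄ᵢ−x̄)² = 2338.452; SSW = ΣΣ(x−x̄ᵢ)² = 479.048
MSB = 2338.452/2 = 1169.2262; MSW = 479.048/19 = 25.2130
F = MSB/MSW = 46.3739
df = (2, 19)

test statistic = 46.374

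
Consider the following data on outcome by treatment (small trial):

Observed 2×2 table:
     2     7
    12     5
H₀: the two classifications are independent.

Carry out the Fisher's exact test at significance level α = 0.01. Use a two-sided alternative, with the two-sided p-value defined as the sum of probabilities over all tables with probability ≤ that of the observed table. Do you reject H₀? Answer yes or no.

reject H₀: no

Margins: r₁=9, r₂=17, c₁=14, c₂=12, n=26
p_obs = C(9,2)·C(17,12)/C(26,14); sum pmf over tables with pmf ≤ p_obs
p-value (two-sided) = 0.03753
At α=0.01: p ≥ α → fail to reject H₀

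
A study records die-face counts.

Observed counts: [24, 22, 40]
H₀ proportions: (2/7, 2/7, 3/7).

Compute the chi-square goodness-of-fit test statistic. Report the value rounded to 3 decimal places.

test statistic = 0.550

n = 86; E_i = n·p_i = [24.57, 24.57, 36.86]
χ² = (24−24.57)²/24.57 + (22−24.57)²/24.57 + (40−36.86)²/36.86 = 0.5504
df = 2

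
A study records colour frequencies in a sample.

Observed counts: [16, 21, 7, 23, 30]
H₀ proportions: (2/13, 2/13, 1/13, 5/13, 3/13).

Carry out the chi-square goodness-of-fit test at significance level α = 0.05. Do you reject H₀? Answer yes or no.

reject H₀: yes

n = 97; E_i = n·p_i = [14.92, 14.92, 7.46, 37.31, 22.38]
χ² = (16−14.92)²/14.92 + (21−14.92)²/14.92 + (7−7.46)²/7.46 + (23−37.31)²/37.31 + (30−22.38)²/22.38 = 10.6588
df = 4
p-value (upper-tail) = 0.03068
At α=0.05: p < α → reject H₀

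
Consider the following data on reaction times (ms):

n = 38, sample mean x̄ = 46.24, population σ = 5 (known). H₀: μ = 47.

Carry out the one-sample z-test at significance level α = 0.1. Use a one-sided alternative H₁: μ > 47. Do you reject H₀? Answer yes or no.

SE = σ/√n = 5/√38 = 0.8111
z = (x̄−μ₀)/SE = (46.24−47)/0.8111 = -0.9370
p-value (one-sided, H₁ greater) = 0.82562
At α=0.1: p ≥ α → fail to reject H₀

reject H₀: no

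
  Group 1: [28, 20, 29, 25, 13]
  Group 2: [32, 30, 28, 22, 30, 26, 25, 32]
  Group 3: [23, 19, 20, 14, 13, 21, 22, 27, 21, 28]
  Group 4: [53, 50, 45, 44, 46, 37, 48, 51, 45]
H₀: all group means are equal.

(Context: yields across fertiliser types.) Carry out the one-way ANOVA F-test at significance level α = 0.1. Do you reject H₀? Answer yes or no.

Group means [23.00, 28.12, 20.80, 46.56], grand mean 30.219
SSB = Σnᵢ(x̄ᵢ−x̄)² = 3584.772; SSW = ΣΣ(x−x̄ᵢ)² = 648.697
MSB = 3584.772/3 = 1194.9238; MSW = 648.697/28 = 23.1678
F = MSB/MSW = 51.5770
df = (3, 28)
p-value (upper-tail) = 0.00000
At α=0.1: p < α → reject H₀

reject H₀: yes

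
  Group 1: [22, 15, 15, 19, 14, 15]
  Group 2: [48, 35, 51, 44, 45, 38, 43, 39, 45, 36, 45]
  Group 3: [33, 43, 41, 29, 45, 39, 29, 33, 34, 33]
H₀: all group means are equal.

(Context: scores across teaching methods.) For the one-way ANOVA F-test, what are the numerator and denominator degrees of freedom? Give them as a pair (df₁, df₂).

degrees of freedom = [2, 24]

k = 3 groups, N = 27 total
df = (k−1, N−k) = (3−1, 27−3) = (2, 24)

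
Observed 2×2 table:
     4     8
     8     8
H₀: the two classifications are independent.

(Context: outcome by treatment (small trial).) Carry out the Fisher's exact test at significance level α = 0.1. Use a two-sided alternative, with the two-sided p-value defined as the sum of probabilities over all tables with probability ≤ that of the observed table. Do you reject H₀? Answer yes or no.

Margins: r₁=12, r₂=16, c₁=12, c₂=16, n=28
p_obs = C(12,4)·C(16,8)/C(28,12); sum pmf over tables with pmf ≤ p_obs
p-value (two-sided) = 0.45894
At α=0.1: p ≥ α → fail to reject H₀

reject H₀: no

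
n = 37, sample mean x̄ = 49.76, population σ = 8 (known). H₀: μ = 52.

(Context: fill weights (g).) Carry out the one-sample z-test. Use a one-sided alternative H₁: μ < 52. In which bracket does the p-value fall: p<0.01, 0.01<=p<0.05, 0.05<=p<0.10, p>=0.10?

p-value bracket: 0.01<=p<0.05

SE = σ/√n = 8/√37 = 1.3152
z = (x̄−μ₀)/SE = (49.76−52)/1.3152 = -1.7032
p-value (one-sided, H₁ less) = 0.04427
→ bracket: 0.01<=p<0.05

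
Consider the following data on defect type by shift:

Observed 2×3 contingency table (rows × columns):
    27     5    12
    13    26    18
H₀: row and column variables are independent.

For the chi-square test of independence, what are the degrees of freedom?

df = (r−1)(c−1) = (2−1)·(3−1) = 2

degrees of freedom = 2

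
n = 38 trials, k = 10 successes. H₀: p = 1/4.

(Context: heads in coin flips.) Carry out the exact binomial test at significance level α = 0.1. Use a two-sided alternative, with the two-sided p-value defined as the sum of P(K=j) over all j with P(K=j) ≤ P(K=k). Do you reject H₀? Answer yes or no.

Exact binomial: n=38, k=10, p₀=1/4=0.2500
P(X=j) = C(n,j)·p₀^j·(1−p₀)^(n−j); p = Σ P(X=j) over j with P(X=j) ≤ P(X=10)
p-value (two-sided) = 0.85193
At α=0.1: p ≥ α → fail to reject H₀

reject H₀: no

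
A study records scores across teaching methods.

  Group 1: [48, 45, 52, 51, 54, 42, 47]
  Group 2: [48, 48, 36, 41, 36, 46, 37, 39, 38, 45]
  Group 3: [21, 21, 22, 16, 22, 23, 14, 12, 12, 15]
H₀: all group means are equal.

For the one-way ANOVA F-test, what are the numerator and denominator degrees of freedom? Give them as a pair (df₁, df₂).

k = 3 groups, N = 27 total
df = (k−1, N−k) = (3−1, 27−3) = (2, 24)

degrees of freedom = [2, 24]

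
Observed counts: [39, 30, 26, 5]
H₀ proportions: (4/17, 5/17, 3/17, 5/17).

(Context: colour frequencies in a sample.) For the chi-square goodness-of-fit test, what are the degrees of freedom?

degrees of freedom = 3

df = k − 1 = 4 − 1 = 3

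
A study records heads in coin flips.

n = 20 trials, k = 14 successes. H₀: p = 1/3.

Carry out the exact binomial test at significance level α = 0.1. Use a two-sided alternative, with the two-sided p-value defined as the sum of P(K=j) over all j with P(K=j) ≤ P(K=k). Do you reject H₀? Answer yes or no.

reject H₀: yes

Exact binomial: n=20, k=14, p₀=1/3=0.3333
P(X=j) = C(n,j)·p₀^j·(1−p₀)^(n−j); p = Σ P(X=j) over j with P(X=j) ≤ P(X=14)
p-value (two-sided) = 0.00118
At α=0.1: p < α → reject H₀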